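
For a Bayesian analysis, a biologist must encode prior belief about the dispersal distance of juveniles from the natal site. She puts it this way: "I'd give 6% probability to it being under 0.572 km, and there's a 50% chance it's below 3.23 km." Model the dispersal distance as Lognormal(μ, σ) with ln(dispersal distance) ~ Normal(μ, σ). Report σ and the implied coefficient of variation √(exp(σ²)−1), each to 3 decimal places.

If T ~ Lognormal(μ,σ) then ln T ~ Normal(μ,σ), so the p-quantile of ln T is μ + z_p·σ.
ln(0.572) = -0.5586 and ln(3.23) = 1.172; z_{0.06} = -1.555, z_{0.5} = 0.
σ = (1.172 − -0.5586)/(0 − (-1.555)) = 1.113.
μ = -0.5586 − (-1.555)·1.113 = 1.172.
CV = √(exp(σ²)−1) = √(exp(1.2397)−1) = 1.567.

σ ≈ 1.113, CV ≈ 1.567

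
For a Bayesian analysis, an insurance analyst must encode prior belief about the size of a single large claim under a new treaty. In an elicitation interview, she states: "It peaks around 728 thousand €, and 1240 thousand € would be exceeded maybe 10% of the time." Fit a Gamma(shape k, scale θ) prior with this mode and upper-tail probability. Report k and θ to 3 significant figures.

Gamma(k,θ) with k>1 has mode (k−1)θ, so θ = 728/(k−1).
Need P(X < 1240) = 0.9 with θ tied to k this way. Start at k = 2, θ = 728: P(X<1240) ≈ 0.508.
Too low — raise k to concentrate. Iterating converges to k ≈ 7.68.
Then θ = 728/(7.68−1) ≈ 109.

k ≈ 7.68, θ ≈ 109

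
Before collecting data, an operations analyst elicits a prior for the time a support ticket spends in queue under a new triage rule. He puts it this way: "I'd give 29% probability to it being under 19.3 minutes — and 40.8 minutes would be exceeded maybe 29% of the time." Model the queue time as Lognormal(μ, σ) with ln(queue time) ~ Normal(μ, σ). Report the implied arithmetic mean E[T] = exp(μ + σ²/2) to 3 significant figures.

If T ~ Lognormal(μ,σ) then ln T ~ Normal(μ,σ), so the p-quantile of ln T is μ + z_p·σ.
ln(19.3) = 2.96 and ln(40.8) = 3.709; z_{0.29} = -0.5534, z_{0.71} = 0.5534.
σ = (3.709 − 2.96)/(0.5534 − (-0.5534)) = 0.676.
μ = 2.96 − (-0.5534)·0.676 = 3.334.
E[T] = exp(μ + σ²/2) = exp(3.334 + 0.2287) = 35.3 minutes.

E[T] ≈ 35.3 minutes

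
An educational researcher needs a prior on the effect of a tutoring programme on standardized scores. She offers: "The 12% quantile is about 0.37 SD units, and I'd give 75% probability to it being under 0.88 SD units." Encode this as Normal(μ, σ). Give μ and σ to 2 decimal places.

μ = 0.69, σ = 0.28

The p-quantile of Normal(μ,σ) is μ + z_p·σ, with z_{0.12} = -1.175 and z_{0.75} = 0.6745.
Eliminate σ: μ = (z₂·x₁ − z₁·x₂)/(z₂ − z₁) = (0.6745·0.37 − (-1.175)·0.88)/1.849 = 0.69.
Then σ = (x₂ − x₁)/(z₂ − z₁) = (0.88 − 0.37)/1.849 = 0.28.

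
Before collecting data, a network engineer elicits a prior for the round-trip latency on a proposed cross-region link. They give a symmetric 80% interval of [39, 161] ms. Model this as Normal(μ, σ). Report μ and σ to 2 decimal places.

μ = 100.00, σ = 47.60

A symmetric 80% interval runs μ ± z·σ with z = 1.282.
Half-width = 61, so σ = 61/1.282 = 47.60.
μ is the interval midpoint, 100.00.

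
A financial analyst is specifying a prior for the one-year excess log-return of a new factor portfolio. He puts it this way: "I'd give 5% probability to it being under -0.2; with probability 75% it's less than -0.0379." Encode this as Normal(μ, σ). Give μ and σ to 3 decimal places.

The p-quantile of Normal(μ,σ) is μ + z_p·σ, with z_{0.05} = -1.645 and z_{0.75} = 0.6745.
Eliminate σ: μ = (z₂·x₁ − z₁·x₂)/(z₂ − z₁) = (0.6745·-0.2 − (-1.645)·-0.0379)/2.319 = -0.085.
Then σ = (x₂ − x₁)/(z₂ − z₁) = (-0.0379 − -0.2)/2.319 = 0.070.

μ = -0.085, σ = 0.070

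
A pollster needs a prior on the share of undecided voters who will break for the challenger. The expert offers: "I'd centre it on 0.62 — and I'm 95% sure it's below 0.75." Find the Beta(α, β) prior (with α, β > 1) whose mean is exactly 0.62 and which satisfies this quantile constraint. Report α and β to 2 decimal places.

α ≈ 21.43, β ≈ 13.13

With mean 0.62 fixed, write α = 0.62s, β = 0.38s where s = α+β.
Need P(θ < 0.75) = 0.95 under Beta(0.62s, 0.38s). Normal approximation: (q−m)/√(m(1−m)/s) ≈ z_{0.95} = 1.64, so s ≈ 0.62·0.38·(1.64)²/(0.75−0.62)² = 37.7.
At s = 37.7: P(θ<0.75) ≈ 0.957. Adjusting to match 0.95 gives s ≈ 34.56.
So α = 0.62·34.56 ≈ 21.43, β = 0.38·34.56 ≈ 13.13.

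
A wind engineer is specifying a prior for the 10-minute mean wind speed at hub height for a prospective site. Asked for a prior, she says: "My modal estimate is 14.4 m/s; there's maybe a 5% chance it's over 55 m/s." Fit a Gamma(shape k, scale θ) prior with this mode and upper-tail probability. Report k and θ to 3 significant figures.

Gamma(k,θ) with k>1 has mode (k−1)θ, so θ = 14.4/(k−1).
Need P(X < 55) = 0.95 with θ tied to k this way. Start at k = 2, θ = 14.4: P(X<55) ≈ 0.894.
Too low — raise k to concentrate. Iterating converges to k ≈ 2.41.
Then θ = 14.4/(2.41−1) ≈ 10.2.

k ≈ 2.41, θ ≈ 10.2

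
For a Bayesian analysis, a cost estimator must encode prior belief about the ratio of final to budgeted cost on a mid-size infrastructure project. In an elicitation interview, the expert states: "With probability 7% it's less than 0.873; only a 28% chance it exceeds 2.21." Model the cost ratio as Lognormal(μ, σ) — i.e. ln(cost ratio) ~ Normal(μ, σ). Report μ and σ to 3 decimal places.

μ ≈ 0.530, σ ≈ 0.451

If T ~ Lognormal(μ,σ) then ln T ~ Normal(μ,σ), so the p-quantile of ln T is μ + z_p·σ.
ln(0.873) = -0.1358 and ln(2.21) = 0.793; z_{0.07} = -1.476, z_{0.72} = 0.5828.
σ = (0.793 − -0.1358)/(0.5828 − (-1.476)) = 0.451.
μ = -0.1358 − (-1.476)·0.451 = 0.530.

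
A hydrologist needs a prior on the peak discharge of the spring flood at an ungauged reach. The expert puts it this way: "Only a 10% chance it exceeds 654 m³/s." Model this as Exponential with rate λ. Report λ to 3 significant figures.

λ ≈ 0.00352

P(T > 654.0) = e^(−λ·654.0) = 0.1, so λ = −ln(0.1)/654.0 = 0.00352.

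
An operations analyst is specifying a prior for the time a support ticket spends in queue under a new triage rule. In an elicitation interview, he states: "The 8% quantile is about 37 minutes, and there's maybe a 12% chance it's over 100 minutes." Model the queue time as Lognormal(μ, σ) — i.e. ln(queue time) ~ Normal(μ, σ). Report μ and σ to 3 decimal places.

If T ~ Lognormal(μ,σ) then ln T ~ Normal(μ,σ), so the p-quantile of ln T is μ + z_p·σ.
ln(37) = 3.611 and ln(100) = 4.605; z_{0.08} = -1.405, z_{0.88} = 1.175.
σ = (4.605 − 3.611)/(1.175 − (-1.405)) = 0.385.
μ = 3.611 − (-1.405)·0.385 = 4.152.

μ ≈ 4.152, σ ≈ 0.385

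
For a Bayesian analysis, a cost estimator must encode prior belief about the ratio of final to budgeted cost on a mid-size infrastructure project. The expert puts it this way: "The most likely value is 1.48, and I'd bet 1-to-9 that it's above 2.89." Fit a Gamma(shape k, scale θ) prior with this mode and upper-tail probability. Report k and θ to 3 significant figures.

Gamma(k,θ) with k>1 has mode (k−1)θ, so θ = 1.48/(k−1).
Need P(X < 2.89) = 0.9 with θ tied to k this way. Start at k = 2, θ = 1.48: P(X<2.89) ≈ 0.581.
Too low — raise k to concentrate. Iterating converges to k ≈ 5.28.
Then θ = 1.48/(5.28−1) ≈ 0.346.

k ≈ 5.28, θ ≈ 0.346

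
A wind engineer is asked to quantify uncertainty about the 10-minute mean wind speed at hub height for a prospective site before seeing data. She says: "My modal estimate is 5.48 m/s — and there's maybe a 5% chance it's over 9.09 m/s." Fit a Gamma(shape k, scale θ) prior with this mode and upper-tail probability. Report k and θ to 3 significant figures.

Gamma(k,θ) with k>1 has mode (k−1)θ, so θ = 5.48/(k−1).
Need P(X < 9.09) = 0.95 with θ tied to k this way. Start at k = 2, θ = 5.48: P(X<9.09) ≈ 0.494.
Too low — raise k to concentrate. Iterating converges to k ≈ 11.9.
Then θ = 5.48/(11.9−1) ≈ 0.502.

k ≈ 11.9, θ ≈ 0.502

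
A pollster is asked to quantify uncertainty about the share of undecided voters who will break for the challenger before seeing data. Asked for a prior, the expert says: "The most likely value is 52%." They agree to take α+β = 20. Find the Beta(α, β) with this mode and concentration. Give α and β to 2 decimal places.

For α,β > 1 the Beta mode is (α−1)/(α+β−2). With α+β = 20, the mode is (α−1)/18.
Set (α−1)/18 = 0.52 → α = 1 + 0.52·18 = 10.36.
β = 20 − α = 9.64.

α = 10.36, β = 9.64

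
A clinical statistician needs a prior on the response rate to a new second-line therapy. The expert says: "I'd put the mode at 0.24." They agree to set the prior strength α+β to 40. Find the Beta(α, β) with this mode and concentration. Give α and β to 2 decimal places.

α = 10.12, β = 29.88

For α,β > 1 the Beta mode is (α−1)/(α+β−2). With α+β = 40, the mode is (α−1)/38.
Set (α−1)/38 = 0.24 → α = 1 + 0.24·38 = 10.12.
β = 40 − α = 29.88.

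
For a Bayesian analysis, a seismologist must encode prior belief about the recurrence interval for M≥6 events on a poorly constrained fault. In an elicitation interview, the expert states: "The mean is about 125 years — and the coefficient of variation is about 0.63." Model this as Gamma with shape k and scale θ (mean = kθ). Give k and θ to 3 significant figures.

For Gamma(k, scale θ): mean = kθ, variance = kθ², so CV = 1/√k.
CV = 0.63, hence k = 1/CV² = 2.52.
Then θ = mean/k = 125/2.52 = 49.6.

k ≈ 2.52, θ ≈ 49.6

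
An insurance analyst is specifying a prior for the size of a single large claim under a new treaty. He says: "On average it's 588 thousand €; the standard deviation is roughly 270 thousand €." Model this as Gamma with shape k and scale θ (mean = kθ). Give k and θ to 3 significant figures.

k ≈ 4.74, θ ≈ 124

For Gamma(k, scale θ): mean = kθ, variance = kθ², so CV = 1/√k.
CV = SD/mean = 270/588 = 0.4592, hence k = 1/CV² = 4.74.
Then θ = mean/k = 588/4.74 = 124.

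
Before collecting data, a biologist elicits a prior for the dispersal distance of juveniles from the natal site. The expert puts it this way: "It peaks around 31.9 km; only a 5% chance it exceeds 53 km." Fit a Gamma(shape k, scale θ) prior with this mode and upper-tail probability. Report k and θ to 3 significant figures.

Gamma(k,θ) with k>1 has mode (k−1)θ, so θ = 31.9/(k−1).
Need P(X < 53) = 0.95 with θ tied to k this way. Start at k = 2, θ = 31.9: P(X<53) ≈ 0.495.
Too low — raise k to concentrate. Iterating converges to k ≈ 11.8.
Then θ = 31.9/(11.8−1) ≈ 2.94.

k ≈ 11.8, θ ≈ 2.94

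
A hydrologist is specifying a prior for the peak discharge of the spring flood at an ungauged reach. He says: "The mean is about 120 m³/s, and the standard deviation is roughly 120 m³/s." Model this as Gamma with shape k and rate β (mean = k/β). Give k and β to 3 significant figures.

For Gamma(k, rate β): mean = k/β, variance = k/β², so CV = 1/√k.
CV = SD/mean = 120/120 = 1, hence k = 1/CV² = 1.
Then β = k/mean = 1/120 = 0.00833.

k ≈ 1, β ≈ 0.00833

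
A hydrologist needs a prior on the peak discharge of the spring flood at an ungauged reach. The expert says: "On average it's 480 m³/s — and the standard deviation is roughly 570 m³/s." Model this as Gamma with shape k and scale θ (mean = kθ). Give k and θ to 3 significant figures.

k ≈ 0.709, θ ≈ 677

For Gamma(k, scale θ): mean = kθ, variance = kθ², so CV = 1/√k.
CV = SD/mean = 570/480 = 1.188, hence k = 1/CV² = 0.709.
Then θ = mean/k = 480/0.709 = 677.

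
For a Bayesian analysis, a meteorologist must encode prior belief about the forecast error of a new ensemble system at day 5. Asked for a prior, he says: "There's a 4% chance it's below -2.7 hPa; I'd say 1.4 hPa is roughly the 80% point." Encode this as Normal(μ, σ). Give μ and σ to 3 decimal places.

μ = 0.069, σ = 1.582

For Normal(μ,σ), the p-quantile is μ + z_p·σ. Here z_{0.04} = -1.751, z_{0.8} = 0.8416.
So -2.7 = μ − 1.751σ and 1.4 = μ + 0.8416σ.
Subtracting: σ = (1.4 − -2.7)/(0.8416 − (-1.751)) = 1.582.
Then μ = -2.7 − (-1.751)·1.582 = 0.069.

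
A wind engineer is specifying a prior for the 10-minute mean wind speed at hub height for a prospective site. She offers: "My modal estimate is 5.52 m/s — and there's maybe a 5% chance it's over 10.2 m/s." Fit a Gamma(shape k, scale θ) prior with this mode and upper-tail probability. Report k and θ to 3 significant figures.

k ≈ 8.38, θ ≈ 0.748

Gamma(k,θ) with k>1 has mode (k−1)θ, so θ = 5.52/(k−1).
Need P(X < 10.2) = 0.95 with θ tied to k this way. Start at k = 2, θ = 5.52: P(X<10.2) ≈ 0.551.
Too low — raise k to concentrate. Iterating converges to k ≈ 8.38.
Then θ = 5.52/(8.38−1) ≈ 0.748.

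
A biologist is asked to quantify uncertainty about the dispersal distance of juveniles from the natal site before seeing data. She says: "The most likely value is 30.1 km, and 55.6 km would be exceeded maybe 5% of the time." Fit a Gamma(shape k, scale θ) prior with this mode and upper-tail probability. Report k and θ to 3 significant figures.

k ≈ 8.39, θ ≈ 4.07

Gamma(k,θ) with k>1 has mode (k−1)θ, so θ = 30.1/(k−1).
Need P(X < 55.6) = 0.95 with θ tied to k this way. Start at k = 2, θ = 30.1: P(X<55.6) ≈ 0.551.
Too low — raise k to concentrate. Iterating converges to k ≈ 8.39.
Then θ = 30.1/(8.39−1) ≈ 4.07.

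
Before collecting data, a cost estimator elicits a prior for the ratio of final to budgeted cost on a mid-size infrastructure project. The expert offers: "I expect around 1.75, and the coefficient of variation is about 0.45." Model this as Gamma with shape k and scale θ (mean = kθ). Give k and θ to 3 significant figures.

For Gamma(k, scale θ): mean = kθ, variance = kθ², so CV = 1/√k.
CV = 0.45, hence k = 1/CV² = 4.94.
Then θ = mean/k = 1.75/4.94 = 0.354.

k ≈ 4.94, θ ≈ 0.354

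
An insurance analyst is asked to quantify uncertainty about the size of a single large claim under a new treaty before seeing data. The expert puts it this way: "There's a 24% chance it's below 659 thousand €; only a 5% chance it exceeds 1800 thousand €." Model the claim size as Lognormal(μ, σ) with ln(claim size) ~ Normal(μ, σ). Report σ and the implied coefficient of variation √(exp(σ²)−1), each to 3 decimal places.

σ ≈ 0.427, CV ≈ 0.448

If T ~ Lognormal(μ,σ) then ln T ~ Normal(μ,σ), so the p-quantile of ln T is μ + z_p·σ.
ln(659) = 6.491 and ln(1800) = 7.496; z_{0.24} = -0.7063, z_{0.95} = 1.645.
σ = (7.496 − 6.491)/(1.645 − (-0.7063)) = 0.427.
μ = 6.491 − (-0.7063)·0.427 = 6.793.
CV = √(exp(σ²)−1) = √(exp(0.1826)−1) = 0.448.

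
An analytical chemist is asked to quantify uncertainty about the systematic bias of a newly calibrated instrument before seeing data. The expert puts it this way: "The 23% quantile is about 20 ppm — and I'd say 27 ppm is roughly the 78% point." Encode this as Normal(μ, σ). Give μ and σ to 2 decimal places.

μ = 23.42, σ = 4.63

For Normal(μ,σ), the p-quantile is μ + z_p·σ. Here z_{0.23} = -0.7388, z_{0.78} = 0.7722.
So 20 = μ − 0.7388σ and 27 = μ + 0.7722σ.
Subtracting: σ = (27 − 20)/(0.7722 − (-0.7388)) = 4.63.
Then μ = 20 − (-0.7388)·4.63 = 23.42.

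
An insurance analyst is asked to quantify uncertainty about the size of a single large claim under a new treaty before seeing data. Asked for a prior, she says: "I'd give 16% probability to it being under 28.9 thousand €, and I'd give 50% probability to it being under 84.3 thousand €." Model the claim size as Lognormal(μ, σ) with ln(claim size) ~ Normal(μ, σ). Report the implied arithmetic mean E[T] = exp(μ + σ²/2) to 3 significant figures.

If T ~ Lognormal(μ,σ) then ln T ~ Normal(μ,σ), so the p-quantile of ln T is μ + z_p·σ.
ln(28.9) = 3.364 and ln(84.3) = 4.434; z_{0.16} = -0.9945, z_{0.5} = 0.
σ = (4.434 − 3.364)/(0 − (-0.9945)) = 1.077.
μ = 3.364 − (-0.9945)·1.077 = 4.434.
E[T] = exp(μ + σ²/2) = exp(4.434 + 0.5794) = 150 thousand €.

E[T] ≈ 150 thousand €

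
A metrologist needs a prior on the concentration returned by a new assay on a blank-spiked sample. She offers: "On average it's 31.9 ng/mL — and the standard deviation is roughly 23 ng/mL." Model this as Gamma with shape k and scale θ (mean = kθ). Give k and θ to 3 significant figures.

k ≈ 1.92, θ ≈ 16.6

For Gamma(k, scale θ): mean = kθ, variance = kθ², so CV = 1/√k.
CV = SD/mean = 23/31.9 = 0.721, hence k = 1/CV² = 1.92.
Then θ = mean/k = 31.9/1.92 = 16.6.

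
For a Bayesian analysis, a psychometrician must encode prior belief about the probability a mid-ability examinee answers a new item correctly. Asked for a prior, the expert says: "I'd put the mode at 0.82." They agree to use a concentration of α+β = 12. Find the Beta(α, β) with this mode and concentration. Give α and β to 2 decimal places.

For α,β > 1 the Beta mode is (α−1)/(α+β−2). With α+β = 12, the mode is (α−1)/10.
Set (α−1)/10 = 0.82 → α = 1 + 0.82·10 = 9.20.
β = 12 − α = 2.80.

α = 9.20, β = 2.80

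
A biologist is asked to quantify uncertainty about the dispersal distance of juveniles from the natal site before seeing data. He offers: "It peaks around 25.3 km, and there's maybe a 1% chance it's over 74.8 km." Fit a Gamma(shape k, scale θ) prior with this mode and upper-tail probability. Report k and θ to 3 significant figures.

Gamma(k,θ) with k>1 has mode (k−1)θ, so θ = 25.3/(k−1).
Need P(X < 74.8) = 0.99 with θ tied to k this way. Start at k = 2, θ = 25.3: P(X<74.8) ≈ 0.794.
Too low — raise k to concentrate. Iterating converges to k ≈ 4.84.
Then θ = 25.3/(4.84−1) ≈ 6.58.

k ≈ 4.84, θ ≈ 6.58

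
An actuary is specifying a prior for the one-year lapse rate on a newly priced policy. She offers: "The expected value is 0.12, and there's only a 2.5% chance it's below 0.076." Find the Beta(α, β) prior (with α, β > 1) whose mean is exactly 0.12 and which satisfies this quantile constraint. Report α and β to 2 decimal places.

With mean 0.12 fixed, write α = 0.12s, β = 0.88s where s = α+β.
Need P(θ < 0.076) = 0.025 under Beta(0.12s, 0.88s). Normal approximation: (q−m)/√(m(1−m)/s) ≈ z_{0.025} = -1.96, so s ≈ 0.12·0.88·(-1.96)²/(0.076−0.12)² = 209.5.
At s = 209.5: P(θ<0.076) ≈ 0.015. Adjusting to match 0.025 gives s ≈ 172.48.
So α = 0.12·172.48 ≈ 20.70, β = 0.88·172.48 ≈ 151.78.

α ≈ 20.70, β ≈ 151.78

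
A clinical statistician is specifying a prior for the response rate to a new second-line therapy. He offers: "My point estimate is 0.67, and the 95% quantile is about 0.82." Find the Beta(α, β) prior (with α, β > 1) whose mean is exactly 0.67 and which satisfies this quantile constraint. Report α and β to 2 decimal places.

With mean 0.67 fixed, write α = 0.67s, β = 0.33s where s = α+β.
Need P(θ < 0.82) = 0.95 under Beta(0.67s, 0.33s). Normal approximation: (q−m)/√(m(1−m)/s) ≈ z_{0.95} = 1.64, so s ≈ 0.67·0.33·(1.64)²/(0.82−0.67)² = 26.6.
At s = 26.6: P(θ<0.82) ≈ 0.963. Adjusting to match 0.95 gives s ≈ 22.74.
So α = 0.67·22.74 ≈ 15.23, β = 0.33·22.74 ≈ 7.50.

α ≈ 15.23, β ≈ 7.50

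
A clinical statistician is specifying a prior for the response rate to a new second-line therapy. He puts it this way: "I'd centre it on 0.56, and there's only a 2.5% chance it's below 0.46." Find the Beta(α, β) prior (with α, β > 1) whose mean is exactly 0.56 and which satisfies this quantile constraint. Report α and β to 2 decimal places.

With mean 0.56 fixed, write α = 0.56s, β = 0.44s where s = α+β.
Need P(θ < 0.46) = 0.025 under Beta(0.56s, 0.44s). Normal approximation: (q−m)/√(m(1−m)/s) ≈ z_{0.025} = -1.96, so s ≈ 0.56·0.44·(-1.96)²/(0.46−0.56)² = 94.7.
At s = 94.7: P(θ<0.46) ≈ 0.026. Adjusting to match 0.025 gives s ≈ 95.50.
So α = 0.56·95.50 ≈ 53.48, β = 0.44·95.50 ≈ 42.02.

α ≈ 53.48, β ≈ 42.02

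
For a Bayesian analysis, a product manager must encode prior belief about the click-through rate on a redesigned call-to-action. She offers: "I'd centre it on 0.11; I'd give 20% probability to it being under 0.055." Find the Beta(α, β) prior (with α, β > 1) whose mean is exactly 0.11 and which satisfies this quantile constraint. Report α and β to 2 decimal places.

With mean 0.11 fixed, write α = 0.11s, β = 0.89s where s = α+β.
Need P(θ < 0.055) = 0.2 under Beta(0.11s, 0.89s). Normal approximation: (q−m)/√(m(1−m)/s) ≈ z_{0.2} = -0.842, so s ≈ 0.11·0.89·(-0.842)²/(0.055−0.11)² = 22.9.
At s = 22.9: P(θ<0.055) ≈ 0.203. Adjusting to match 0.2 gives s ≈ 23.31.
So α = 0.11·23.31 ≈ 2.56, β = 0.89·23.31 ≈ 20.74.

α ≈ 2.56, β ≈ 20.74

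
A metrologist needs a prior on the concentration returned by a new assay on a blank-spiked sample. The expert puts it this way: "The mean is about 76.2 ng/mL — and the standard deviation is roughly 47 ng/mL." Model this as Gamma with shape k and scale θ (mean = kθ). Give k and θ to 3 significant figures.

For Gamma(k, scale θ): mean = kθ, variance = kθ², so CV = 1/√k.
CV = SD/mean = 47/76.2 = 0.6168, hence k = 1/CV² = 2.63.
Then θ = mean/k = 76.2/2.63 = 29.

k ≈ 2.63, θ ≈ 29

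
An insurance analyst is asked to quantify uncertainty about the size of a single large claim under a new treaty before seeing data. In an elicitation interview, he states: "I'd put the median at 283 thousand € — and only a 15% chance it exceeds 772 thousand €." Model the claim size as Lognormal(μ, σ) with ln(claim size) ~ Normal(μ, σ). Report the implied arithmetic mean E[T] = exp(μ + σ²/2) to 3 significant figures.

If T ~ Lognormal(μ,σ) then ln T ~ Normal(μ,σ), so the p-quantile of ln T is μ + z_p·σ.
ln(283) = 5.645 and ln(772) = 6.649; z_{0.5} = 0, z_{0.85} = 1.036.
σ = (6.649 − 5.645)/(1.036 − (0)) = 0.968.
μ = 5.645 − (0)·0.968 = 5.645.
E[T] = exp(μ + σ²/2) = exp(5.645 + 0.4688) = 452 thousand €.

E[T] ≈ 452 thousand €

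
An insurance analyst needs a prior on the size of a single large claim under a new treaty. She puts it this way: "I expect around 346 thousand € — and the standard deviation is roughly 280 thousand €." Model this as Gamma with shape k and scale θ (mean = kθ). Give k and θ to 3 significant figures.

k ≈ 1.53, θ ≈ 227

For Gamma(k, scale θ): mean = kθ, variance = kθ², so CV = 1/√k.
CV = SD/mean = 280/346 = 0.8092, hence k = 1/CV² = 1.53.
Then θ = mean/k = 346/1.53 = 227.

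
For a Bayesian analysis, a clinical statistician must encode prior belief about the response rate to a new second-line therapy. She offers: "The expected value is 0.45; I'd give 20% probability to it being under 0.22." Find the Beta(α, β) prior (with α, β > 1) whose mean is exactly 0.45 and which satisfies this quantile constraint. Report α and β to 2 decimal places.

α ≈ 1.54, β ≈ 1.88

With mean 0.45 fixed, write α = 0.45s, β = 0.55s where s = α+β.
Need P(θ < 0.22) = 0.2 under Beta(0.45s, 0.55s). Normal approximation: (q−m)/√(m(1−m)/s) ≈ z_{0.2} = -0.842, so s ≈ 0.45·0.55·(-0.842)²/(0.22−0.45)² = 3.3.
At s = 3.3: P(θ<0.22) ≈ 0.205. Adjusting to match 0.2 gives s ≈ 3.42.
So α = 0.45·3.42 ≈ 1.54, β = 0.55·3.42 ≈ 1.88.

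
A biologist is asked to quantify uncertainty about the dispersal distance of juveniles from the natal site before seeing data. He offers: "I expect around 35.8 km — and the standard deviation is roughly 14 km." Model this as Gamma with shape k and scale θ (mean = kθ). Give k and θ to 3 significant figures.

For Gamma(k, scale θ): mean = kθ, variance = kθ², so CV = 1/√k.
CV = SD/mean = 14/35.8 = 0.3911, hence k = 1/CV² = 6.54.
Then θ = mean/k = 35.8/6.54 = 5.47.

k ≈ 6.54, θ ≈ 5.47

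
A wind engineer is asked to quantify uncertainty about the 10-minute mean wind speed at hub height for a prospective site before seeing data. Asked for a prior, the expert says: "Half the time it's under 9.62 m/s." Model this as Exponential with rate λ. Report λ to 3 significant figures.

λ ≈ 0.0721

Exponential median = ln 2 / λ, so λ = ln 2 / 9.62 = 0.0721.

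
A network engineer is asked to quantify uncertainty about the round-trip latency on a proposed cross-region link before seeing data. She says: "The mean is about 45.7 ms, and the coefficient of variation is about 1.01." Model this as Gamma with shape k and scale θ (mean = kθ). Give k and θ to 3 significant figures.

k ≈ 0.98, θ ≈ 46.6

For Gamma(k, scale θ): mean = kθ, variance = kθ², so CV = 1/√k.
CV = 1.01, hence k = 1/CV² = 0.98.
Then θ = mean/k = 45.7/0.98 = 46.6.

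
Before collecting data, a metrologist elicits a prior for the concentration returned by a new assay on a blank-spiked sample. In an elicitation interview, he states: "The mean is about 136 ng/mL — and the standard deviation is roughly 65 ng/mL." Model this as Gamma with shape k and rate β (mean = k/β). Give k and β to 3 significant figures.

k ≈ 4.38, β ≈ 0.0322

For Gamma(k, rate β): mean = k/β, variance = k/β², so CV = 1/√k.
CV = SD/mean = 65/136 = 0.4779, hence k = 1/CV² = 4.38.
Then β = k/mean = 4.38/136 = 0.0322.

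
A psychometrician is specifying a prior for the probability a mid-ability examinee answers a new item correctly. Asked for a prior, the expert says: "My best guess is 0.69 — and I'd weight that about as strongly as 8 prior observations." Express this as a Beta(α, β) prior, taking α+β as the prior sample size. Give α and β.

α = 5.52, β = 2.48

Under the effective-sample-size interpretation, Beta(α, β) has prior mean α/(α+β) and prior sample size α+β.
So α+β = 8 and α/(α+β) = 0.69, giving α = 0.69·8 = 5.52 and β = 8 − 5.52 = 2.48.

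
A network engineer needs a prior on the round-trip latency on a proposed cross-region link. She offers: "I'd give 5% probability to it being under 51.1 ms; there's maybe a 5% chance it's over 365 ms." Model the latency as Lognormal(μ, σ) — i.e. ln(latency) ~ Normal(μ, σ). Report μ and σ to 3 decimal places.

μ ≈ 4.917, σ ≈ 0.598

If T ~ Lognormal(μ,σ) then ln T ~ Normal(μ,σ), so the p-quantile of ln T is μ + z_p·σ.
ln(51.1) = 3.934 and ln(365) = 5.9; z_{0.05} = -1.645, z_{0.95} = 1.645.
σ = (5.9 − 3.934)/(1.645 − (-1.645)) = 0.598.
μ = 3.934 − (-1.645)·0.598 = 4.917.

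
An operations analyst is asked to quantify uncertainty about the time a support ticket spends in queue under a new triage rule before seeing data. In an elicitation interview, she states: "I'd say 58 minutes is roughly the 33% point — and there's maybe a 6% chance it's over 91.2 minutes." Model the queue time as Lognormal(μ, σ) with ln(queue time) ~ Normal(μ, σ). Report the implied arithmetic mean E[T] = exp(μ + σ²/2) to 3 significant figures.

If T ~ Lognormal(μ,σ) then ln T ~ Normal(μ,σ), so the p-quantile of ln T is μ + z_p·σ.
ln(58) = 4.06 and ln(91.2) = 4.513; z_{0.33} = -0.4399, z_{0.94} = 1.555.
σ = (4.513 − 4.06)/(1.555 − (-0.4399)) = 0.227.
μ = 4.06 − (-0.4399)·0.227 = 4.160.
E[T] = exp(μ + σ²/2) = exp(4.160 + 0.0257) = 65.8 minutes.

E[T] ≈ 65.8 minutes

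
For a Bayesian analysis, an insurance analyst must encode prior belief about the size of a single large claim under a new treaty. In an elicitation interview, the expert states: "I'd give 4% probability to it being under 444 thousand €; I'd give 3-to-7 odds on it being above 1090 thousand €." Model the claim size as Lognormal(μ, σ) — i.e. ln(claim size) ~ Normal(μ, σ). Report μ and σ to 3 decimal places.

μ ≈ 6.787, σ ≈ 0.395

If T ~ Lognormal(μ,σ) then ln T ~ Normal(μ,σ), so the p-quantile of ln T is μ + z_p·σ.
ln(444) = 6.096 and ln(1090) = 6.994; z_{0.04} = -1.751, z_{0.7} = 0.5244.
σ = (6.994 − 6.096)/(0.5244 − (-1.751)) = 0.395.
μ = 6.096 − (-1.751)·0.395 = 6.787.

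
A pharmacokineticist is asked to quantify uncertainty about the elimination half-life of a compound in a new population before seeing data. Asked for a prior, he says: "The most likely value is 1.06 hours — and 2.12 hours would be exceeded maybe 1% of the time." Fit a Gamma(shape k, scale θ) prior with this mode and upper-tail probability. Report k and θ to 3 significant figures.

Gamma(k,θ) with k>1 has mode (k−1)θ, so θ = 1.06/(k−1).
Need P(X < 2.12) = 0.99 with θ tied to k this way. Start at k = 2, θ = 1.06: P(X<2.12) ≈ 0.594.
Too low — raise k to concentrate. Iterating converges to k ≈ 11.2.
Then θ = 1.06/(11.2−1) ≈ 0.104.

k ≈ 11.2, θ ≈ 0.104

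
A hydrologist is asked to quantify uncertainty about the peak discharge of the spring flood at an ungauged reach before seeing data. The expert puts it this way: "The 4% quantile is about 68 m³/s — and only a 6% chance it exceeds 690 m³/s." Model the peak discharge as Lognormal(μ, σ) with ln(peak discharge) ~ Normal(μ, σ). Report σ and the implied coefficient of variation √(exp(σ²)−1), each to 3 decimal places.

σ ≈ 0.701, CV ≈ 0.797

If T ~ Lognormal(μ,σ) then ln T ~ Normal(μ,σ), so the p-quantile of ln T is μ + z_p·σ.
ln(68) = 4.22 and ln(690) = 6.537; z_{0.04} = -1.751, z_{0.94} = 1.555.
σ = (6.537 − 4.22)/(1.555 − (-1.751)) = 0.701.
μ = 4.22 − (-1.751)·0.701 = 5.447.
CV = √(exp(σ²)−1) = √(exp(0.4914)−1) = 0.797.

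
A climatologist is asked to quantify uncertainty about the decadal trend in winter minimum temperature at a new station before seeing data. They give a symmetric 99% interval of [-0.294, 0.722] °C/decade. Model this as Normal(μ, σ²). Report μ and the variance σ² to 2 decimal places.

μ = 0.21, σ² = 0.04

A symmetric 99% interval runs μ ± z·σ with z = 2.576.
Half-width = 0.508, so σ = 0.508/2.576 = 0.197 and σ² = 0.04.
μ is the interval midpoint, 0.21.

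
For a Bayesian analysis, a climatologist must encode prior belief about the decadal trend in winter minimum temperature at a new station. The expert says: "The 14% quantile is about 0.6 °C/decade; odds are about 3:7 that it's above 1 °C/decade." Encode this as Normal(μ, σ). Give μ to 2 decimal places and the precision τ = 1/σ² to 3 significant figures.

μ = 0.87, τ = 16.1

For Normal(μ,σ), the p-quantile is μ + z_p·σ. Here z_{0.14} = -1.08, z_{0.7} = 0.5244.
So 0.6 = μ − 1.08σ and 1 = μ + 0.5244σ.
Subtracting: σ = (1 − 0.6)/(0.5244 − (-1.08)) = 0.25.
Then μ = 0.6 − (-1.08)·0.25 = 0.87.
Precision τ = 1/σ² = 1/0.2493² = 16.1.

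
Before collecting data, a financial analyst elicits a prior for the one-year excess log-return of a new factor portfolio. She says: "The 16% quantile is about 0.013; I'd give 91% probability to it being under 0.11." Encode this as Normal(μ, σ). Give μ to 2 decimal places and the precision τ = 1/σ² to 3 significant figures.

The p-quantile of Normal(μ,σ) is μ + z_p·σ, with z_{0.16} = -0.9945 and z_{0.91} = 1.341.
Eliminate σ: μ = (z₂·x₁ − z₁·x₂)/(z₂ − z₁) = (1.341·0.013 − (-0.9945)·0.11)/2.335 = 0.05.
Then σ = (x₂ − x₁)/(z₂ − z₁) = (0.11 − 0.013)/2.335 = 0.04.
Precision τ = 1/σ² = 1/0.04154² = 580.

μ = 0.05, τ = 580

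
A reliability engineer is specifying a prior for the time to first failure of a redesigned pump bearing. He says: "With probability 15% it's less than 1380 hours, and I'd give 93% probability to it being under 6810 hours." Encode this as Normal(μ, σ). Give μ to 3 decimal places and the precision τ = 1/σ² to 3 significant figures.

The p-quantile of Normal(μ,σ) is μ + z_p·σ, with z_{0.15} = -1.036 and z_{0.93} = 1.476.
Eliminate σ: μ = (z₂·x₁ − z₁·x₂)/(z₂ − z₁) = (1.476·1380 − (-1.036)·6810)/2.512 = 3620.179.
Then σ = (x₂ − x₁)/(z₂ − z₁) = (6810 − 1380)/2.512 = 2161.431.
Precision τ = 1/σ² = 1/2161² = 2.14e-07.

μ = 3620.179, τ = 2.14e-07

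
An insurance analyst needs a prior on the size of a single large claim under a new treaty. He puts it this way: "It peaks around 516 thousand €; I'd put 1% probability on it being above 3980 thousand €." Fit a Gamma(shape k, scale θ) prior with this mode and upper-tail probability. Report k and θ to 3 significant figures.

Gamma(k,θ) with k>1 has mode (k−1)θ, so θ = 516/(k−1).
Need P(X < 3980) = 0.99 with θ tied to k this way. Start at k = 2, θ = 516: P(X<3980) ≈ 0.996.
Too high — lower k to spread out. Iterating converges to k ≈ 1.82.
Then θ = 516/(1.82−1) ≈ 633.

k ≈ 1.82, θ ≈ 633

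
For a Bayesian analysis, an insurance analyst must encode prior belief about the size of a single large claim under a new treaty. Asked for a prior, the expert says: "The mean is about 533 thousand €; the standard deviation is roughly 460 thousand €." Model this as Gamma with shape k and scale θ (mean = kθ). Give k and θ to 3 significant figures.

k ≈ 1.34, θ ≈ 397

For Gamma(k, scale θ): mean = kθ, variance = kθ², so CV = 1/√k.
CV = SD/mean = 460/533 = 0.863, hence k = 1/CV² = 1.34.
Then θ = mean/k = 533/1.34 = 397.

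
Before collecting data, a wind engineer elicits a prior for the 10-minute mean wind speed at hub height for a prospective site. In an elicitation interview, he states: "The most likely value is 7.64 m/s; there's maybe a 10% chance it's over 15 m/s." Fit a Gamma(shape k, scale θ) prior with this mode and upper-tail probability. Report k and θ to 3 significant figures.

k ≈ 5.21, θ ≈ 1.82

Gamma(k,θ) with k>1 has mode (k−1)θ, so θ = 7.64/(k−1).
Need P(X < 15) = 0.9 with θ tied to k this way. Start at k = 2, θ = 7.64: P(X<15) ≈ 0.584.
Too low — raise k to concentrate. Iterating converges to k ≈ 5.21.
Then θ = 7.64/(5.21−1) ≈ 1.82.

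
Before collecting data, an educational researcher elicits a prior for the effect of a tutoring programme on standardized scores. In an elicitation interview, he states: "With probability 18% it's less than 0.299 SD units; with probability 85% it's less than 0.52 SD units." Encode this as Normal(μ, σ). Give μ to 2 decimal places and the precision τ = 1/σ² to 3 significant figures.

μ = 0.40, τ = 78

The p-quantile of Normal(μ,σ) is μ + z_p·σ, with z_{0.18} = -0.9154 and z_{0.85} = 1.036.
Eliminate σ: μ = (z₂·x₁ − z₁·x₂)/(z₂ − z₁) = (1.036·0.299 − (-0.9154)·0.52)/1.952 = 0.40.
Then σ = (x₂ − x₁)/(z₂ − z₁) = (0.52 − 0.299)/1.952 = 0.11.
Precision τ = 1/σ² = 1/0.1132² = 78.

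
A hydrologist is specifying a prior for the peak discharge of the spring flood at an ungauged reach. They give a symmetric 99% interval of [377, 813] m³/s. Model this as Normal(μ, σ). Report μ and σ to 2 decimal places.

A symmetric 99% interval runs μ ± z·σ with z = 2.576.
Half-width = 218, so σ = 218/2.576 = 84.63.
μ is the interval midpoint, 595.00.

μ = 595.00, σ = 84.63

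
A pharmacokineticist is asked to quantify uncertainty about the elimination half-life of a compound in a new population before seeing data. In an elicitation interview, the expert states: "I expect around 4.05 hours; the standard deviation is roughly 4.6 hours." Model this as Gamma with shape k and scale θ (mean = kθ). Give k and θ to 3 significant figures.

For Gamma(k, scale θ): mean = kθ, variance = kθ², so CV = 1/√k.
CV = SD/mean = 4.6/4.05 = 1.136, hence k = 1/CV² = 0.775.
Then θ = mean/k = 4.05/0.775 = 5.22.

k ≈ 0.775, θ ≈ 5.22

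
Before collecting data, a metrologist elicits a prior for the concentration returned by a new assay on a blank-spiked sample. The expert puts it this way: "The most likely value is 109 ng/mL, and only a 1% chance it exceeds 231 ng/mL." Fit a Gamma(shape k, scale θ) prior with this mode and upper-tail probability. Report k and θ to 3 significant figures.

k ≈ 9.61, θ ≈ 12.7

Gamma(k,θ) with k>1 has mode (k−1)θ, so θ = 109/(k−1).
Need P(X < 231) = 0.99 with θ tied to k this way. Start at k = 2, θ = 109: P(X<231) ≈ 0.625.
Too low — raise k to concentrate. Iterating converges to k ≈ 9.61.
Then θ = 109/(9.61−1) ≈ 12.7.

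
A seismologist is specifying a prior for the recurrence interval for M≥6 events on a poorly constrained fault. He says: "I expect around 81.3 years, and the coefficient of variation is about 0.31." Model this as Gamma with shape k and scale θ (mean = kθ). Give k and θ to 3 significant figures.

k ≈ 10.4, θ ≈ 7.81

For Gamma(k, scale θ): mean = kθ, variance = kθ², so CV = 1/√k.
CV = 0.31, hence k = 1/CV² = 10.4.
Then θ = mean/k = 81.3/10.4 = 7.81.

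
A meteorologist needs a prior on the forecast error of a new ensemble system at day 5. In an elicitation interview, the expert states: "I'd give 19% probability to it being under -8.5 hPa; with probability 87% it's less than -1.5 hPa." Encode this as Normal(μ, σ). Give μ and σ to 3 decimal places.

μ = -5.434, σ = 3.493

For Normal(μ,σ), the p-quantile is μ + z_p·σ. Here z_{0.19} = -0.8779, z_{0.87} = 1.126.
So -8.5 = μ − 0.8779σ and -1.5 = μ + 1.126σ.
Subtracting: σ = (-1.5 − -8.5)/(1.126 − (-0.8779)) = 3.493.
Then μ = -8.5 − (-0.8779)·3.493 = -5.434.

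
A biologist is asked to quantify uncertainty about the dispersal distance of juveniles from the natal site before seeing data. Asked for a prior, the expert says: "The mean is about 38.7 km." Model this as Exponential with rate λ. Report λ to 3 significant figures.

Exponential mean = 1/λ, so λ = 1/38.7 = 0.0258.

λ ≈ 0.0258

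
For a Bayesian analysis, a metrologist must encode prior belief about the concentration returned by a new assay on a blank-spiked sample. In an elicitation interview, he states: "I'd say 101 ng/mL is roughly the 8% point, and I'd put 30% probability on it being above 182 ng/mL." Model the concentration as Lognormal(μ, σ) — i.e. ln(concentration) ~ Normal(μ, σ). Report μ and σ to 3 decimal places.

μ ≈ 5.044, σ ≈ 0.305

If T ~ Lognormal(μ,σ) then ln T ~ Normal(μ,σ), so the p-quantile of ln T is μ + z_p·σ.
ln(101) = 4.615 and ln(182) = 5.204; z_{0.08} = -1.405, z_{0.7} = 0.5244.
σ = (5.204 − 4.615)/(0.5244 − (-1.405)) = 0.305.
μ = 4.615 − (-1.405)·0.305 = 5.044.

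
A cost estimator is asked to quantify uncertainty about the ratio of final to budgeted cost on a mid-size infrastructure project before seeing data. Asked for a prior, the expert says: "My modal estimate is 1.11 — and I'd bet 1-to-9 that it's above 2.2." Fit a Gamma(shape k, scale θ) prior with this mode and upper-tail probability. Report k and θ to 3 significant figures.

Gamma(k,θ) with k>1 has mode (k−1)θ, so θ = 1.11/(k−1).
Need P(X < 2.2) = 0.9 with θ tied to k this way. Start at k = 2, θ = 1.11: P(X<2.2) ≈ 0.589.
Too low — raise k to concentrate. Iterating converges to k ≈ 5.1.
Then θ = 1.11/(5.1−1) ≈ 0.271.

k ≈ 5.1, θ ≈ 0.271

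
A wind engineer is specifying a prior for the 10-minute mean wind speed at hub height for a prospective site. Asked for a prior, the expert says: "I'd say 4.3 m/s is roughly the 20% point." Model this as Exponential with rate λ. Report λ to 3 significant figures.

P(T < 4.3) = 1 − e^(−λ·4.3) = 0.2, so λ = −ln(1−0.2)/4.3 = −ln(0.8)/4.3 = 0.0519.

λ ≈ 0.0519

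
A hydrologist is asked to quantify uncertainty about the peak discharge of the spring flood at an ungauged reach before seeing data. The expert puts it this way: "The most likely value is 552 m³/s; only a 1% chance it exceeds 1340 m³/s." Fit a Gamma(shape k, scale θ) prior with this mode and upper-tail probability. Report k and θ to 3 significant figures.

Gamma(k,θ) with k>1 has mode (k−1)θ, so θ = 552/(k−1).
Need P(X < 1340) = 0.99 with θ tied to k this way. Start at k = 2, θ = 552: P(X<1340) ≈ 0.698.
Too low — raise k to concentrate. Iterating converges to k ≈ 7.01.
Then θ = 552/(7.01−1) ≈ 91.9.

k ≈ 7.01, θ ≈ 91.9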